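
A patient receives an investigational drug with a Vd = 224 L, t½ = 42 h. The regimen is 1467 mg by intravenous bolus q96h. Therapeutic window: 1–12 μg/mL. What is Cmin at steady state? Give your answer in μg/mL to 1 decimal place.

τ/t½ = 96/42 ≈ 2.2857, so fraction remaining f = (1/2)^(96/42) ≈ 0.2051.
Accumulation ratio R = 1/(1 − f) ≈ 1/0.7949 ≈ 1.2580.
Each bolus raises the concentration by D/Vd = 1467/224 ≈ 6.549 μg/mL.
Cmax,ss = C₀/(1 − f) ≈ 6.549/0.7949 ≈ 8.239 μg/mL.
Steady-state trough Cmin,ss = Cmax,ss·f ≈ 8.239 × 0.2051 ≈ 1.690 μg/mL.
Trough 1.7 μg/mL vs MEC 1 μg/mL: adequate.

1.7 μg/mL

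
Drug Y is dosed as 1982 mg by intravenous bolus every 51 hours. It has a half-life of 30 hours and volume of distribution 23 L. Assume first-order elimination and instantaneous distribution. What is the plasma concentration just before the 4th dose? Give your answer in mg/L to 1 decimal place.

f = (1/2)^(τ/t½) = (1/2)^(51/30) ≈ 0.3078.
C₀ = D/Vd = 1982/23 ≈ 86.174 mg/L.
Before the 4th dose, 3 doses have been given. Superposition: Cmin = C₀·(f + f² + … + f^3).
≈ 86.174 × (0.3078 + 0.0947 + 0.0292) ≈ 86.174 × 0.4317 ≈ 37.201 mg/L.

37.2 mg/L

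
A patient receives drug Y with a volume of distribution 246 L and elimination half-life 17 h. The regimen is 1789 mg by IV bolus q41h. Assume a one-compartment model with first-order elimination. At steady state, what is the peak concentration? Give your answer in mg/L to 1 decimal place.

τ/t½ = 41/17 ≈ 2.4118, so fraction remaining f = (1/2)^(41/17) ≈ 0.1879.
At steady state, accumulation factor R = 1/(1 − e^(−kτ)) ≈ 1.2314.
Single-dose peak C₀ = D/Vd = 1789/246 ≈ 7.272 mg/L.
Steady-state peak Cmax,ss = C₀·R ≈ 7.272 × 1.2314 ≈ 8.955 mg/L.

9.0 mg/L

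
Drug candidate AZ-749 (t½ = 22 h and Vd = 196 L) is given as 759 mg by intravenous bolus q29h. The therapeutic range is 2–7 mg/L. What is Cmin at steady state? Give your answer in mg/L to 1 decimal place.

2.6 mg/L

k = ln2/t½ = ln2/22 ≈ 0.031507 h⁻¹; fraction remaining f = e^(−kτ) = e^(−0.031507×29) ≈ 0.4010.
Accumulation ratio R = 1/(1 − f) ≈ 1/0.5990 ≈ 1.6694.
Single-dose peak C₀ = D/Vd = 759/196 ≈ 3.872 mg/L.
Cmax,ss = C₀/(1 − f) ≈ 3.872/0.5990 ≈ 6.464 mg/L.
One interval later, Cmin,ss = Cmax,ss·e^(−kτ) ≈ 6.464 × 0.4010 ≈ 2.592 mg/L.
Trough 2.6 mg/L vs MEC 2 mg/L: adequate.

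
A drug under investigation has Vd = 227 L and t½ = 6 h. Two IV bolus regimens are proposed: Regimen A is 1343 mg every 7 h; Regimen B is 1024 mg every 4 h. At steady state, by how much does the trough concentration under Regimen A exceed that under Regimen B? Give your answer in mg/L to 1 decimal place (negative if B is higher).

Regimen A: f = (1/2)^(7/6) ≈ 0.4454; Cmin,ss = (1343/227)·f/(1−f) ≈ 4.751 mg/L.
Regimen B: f = (1/2)^(4/6) ≈ 0.6300; Cmin,ss = (1024/227)·f/(1−f) ≈ 7.681 mg/L.
Difference ≈ 4.751 − 7.681 ≈ -2.930 mg/L.

-2.9 mg/L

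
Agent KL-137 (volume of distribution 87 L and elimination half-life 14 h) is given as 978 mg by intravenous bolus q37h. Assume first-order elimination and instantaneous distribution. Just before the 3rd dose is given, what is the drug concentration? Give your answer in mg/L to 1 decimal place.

f = (1/2)^(τ/t½) = (1/2)^(37/14) ≈ 0.1601.
C₀ = D/Vd = 978/87 ≈ 11.241 mg/L.
Before the 3rd dose, 2 doses have been given. Superposition: Cmin = C₀·(f + f²).
≈ 11.241 × (0.1601 + 0.0256) ≈ 11.241 × 0.1857 ≈ 2.087 mg/L.

2.1 mg/L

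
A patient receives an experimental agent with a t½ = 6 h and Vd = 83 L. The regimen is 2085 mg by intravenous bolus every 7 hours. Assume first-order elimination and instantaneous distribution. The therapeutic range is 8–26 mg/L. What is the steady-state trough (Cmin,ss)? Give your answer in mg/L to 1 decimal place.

τ/t½ = 7/6 ≈ 1.1667, so fraction remaining f = (1/2)^(7/6) ≈ 0.4454.
Each bolus raises the concentration by D/Vd = 2085/83 ≈ 25.120 mg/L.
Steady-state trough Cmin,ss = C₀·f/(1−f) ≈ 25.120 × 0.4454/0.5546 ≈ 20.174 mg/L.
Trough 20.2 mg/L vs MEC 8 mg/L: adequate.

20.2 mg/L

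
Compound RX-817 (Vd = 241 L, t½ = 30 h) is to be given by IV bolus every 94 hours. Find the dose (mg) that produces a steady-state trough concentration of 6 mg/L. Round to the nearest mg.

τ/t½ = 94/30 ≈ 3.1333, so f = (1/2)^(94/30) ≈ 0.113965.
Cmin,ss = (D/Vd)·f/(1−f), so D = Cmin,ss·Vd·(1−f)/f.
D = 6 × 241 × (1−f)/f ≈ 6 × 241 × 7.77462 ≈ 11242.10 mg.

11242 mg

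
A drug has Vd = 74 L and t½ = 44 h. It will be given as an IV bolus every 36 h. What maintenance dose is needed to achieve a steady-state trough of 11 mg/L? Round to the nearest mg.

621 mg

τ/t½ = 36/44 ≈ 0.81818, so f = (1/2)^(36/44) ≈ 0.567156.
Cmin,ss = (D/Vd)·f/(1−f), so D = Cmin,ss·Vd·(1−f)/f.
D = 11 × 74 × (1−f)/f ≈ 11 × 74 × 0.76318 ≈ 621.23 mg.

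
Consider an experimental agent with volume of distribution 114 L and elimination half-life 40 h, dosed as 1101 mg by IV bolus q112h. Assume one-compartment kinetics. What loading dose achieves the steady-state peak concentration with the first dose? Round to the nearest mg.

1286 mg

f = (1/2)^(112/40) ≈ 0.143587; accumulation ratio R = 1/(1−f) ≈ 1.16766.
Loading dose to hit Cmax,ss on first dose: D_load = D_maint·R ≈ 1101 × 1.16766 ≈ 1285.59 mg.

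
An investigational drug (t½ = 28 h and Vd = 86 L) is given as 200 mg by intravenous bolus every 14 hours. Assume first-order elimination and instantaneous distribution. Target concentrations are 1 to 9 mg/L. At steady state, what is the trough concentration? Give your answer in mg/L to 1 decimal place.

5.6 mg/L

k = ln2/t½ = ln2/28 ≈ 0.024755 h⁻¹; fraction remaining f = e^(−kτ) = e^(−0.024755×14) ≈ 0.7071.
Single-dose peak C₀ = D/Vd = 200/86 ≈ 2.326 mg/L.
Steady-state trough Cmin,ss = C₀·f/(1−f) ≈ 2.326 × 0.7071/0.2929 ≈ 5.615 mg/L.
Trough 5.6 mg/L vs MEC 1 mg/L: adequate.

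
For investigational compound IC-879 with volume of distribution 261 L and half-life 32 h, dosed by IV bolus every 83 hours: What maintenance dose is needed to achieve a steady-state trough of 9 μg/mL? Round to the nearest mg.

τ/t½ = 83/32 ≈ 2.5938, so f = (1/2)^(83/32) ≈ 0.165655.
Cmin,ss = (D/Vd)·f/(1−f), so D = Cmin,ss·Vd·(1−f)/f.
D = 9 × 261 × (1−f)/f ≈ 9 × 261 × 5.03664 ≈ 11831.07 mg.

11831 mg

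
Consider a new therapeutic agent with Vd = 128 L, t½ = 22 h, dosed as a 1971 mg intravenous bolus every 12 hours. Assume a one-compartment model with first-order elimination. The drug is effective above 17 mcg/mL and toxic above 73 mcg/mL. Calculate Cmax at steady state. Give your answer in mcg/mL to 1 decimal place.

48.9 mcg/mL

Over one 12-h interval, 12/22 ≈ 0.54545 half-lives elapse, leaving f ≈ 0.6852 of each dose.
At steady state, accumulation factor R = 1/(1 − e^(−kτ)) ≈ 3.1766.
Single-dose peak C₀ = D/Vd = 1971/128 ≈ 15.398 mcg/mL.
Steady-state peak Cmax,ss = C₀·R ≈ 15.398 × 3.1766 ≈ 48.913 mcg/mL.
Peak 48.9 mcg/mL vs MTC 73 mcg/mL: below toxic threshold.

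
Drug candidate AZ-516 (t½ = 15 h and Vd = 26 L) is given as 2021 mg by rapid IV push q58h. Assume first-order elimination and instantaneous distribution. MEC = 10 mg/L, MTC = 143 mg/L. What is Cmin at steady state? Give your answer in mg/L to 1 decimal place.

k = ln2/t½ = ln2/15 ≈ 0.046210 h⁻¹; fraction remaining f = e^(−kτ) = e^(−0.046210×58) ≈ 0.0686.
Accumulation ratio R = 1/(1 − f) ≈ 1/0.9314 ≈ 1.0737.
Each bolus raises the concentration by D/Vd = 2021/26 ≈ 77.731 mg/L.
Cmax,ss = C₀/(1 − f) ≈ 77.731/0.9314 ≈ 83.456 mg/L.
One interval later, Cmin,ss = Cmax,ss·e^(−kτ) ≈ 83.456 × 0.0686 ≈ 5.725 mg/L.
Trough 5.7 mg/L vs MEC 10 mg/L: subtherapeutic.

5.7 mg/L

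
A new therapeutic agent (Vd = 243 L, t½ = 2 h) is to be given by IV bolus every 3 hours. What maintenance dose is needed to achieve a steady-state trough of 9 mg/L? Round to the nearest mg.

3999 mg

τ/t½ = 3/2 ≈ 1.5, so f = (1/2)^(3/2) ≈ 0.353553.
Cmin,ss = (D/Vd)·f/(1−f), so D = Cmin,ss·Vd·(1−f)/f.
D = 9 × 243 × (1−f)/f ≈ 9 × 243 × 1.82843 ≈ 3998.78 mg.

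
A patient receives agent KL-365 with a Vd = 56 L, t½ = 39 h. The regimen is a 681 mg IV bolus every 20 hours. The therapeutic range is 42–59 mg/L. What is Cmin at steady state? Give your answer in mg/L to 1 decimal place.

τ/t½ = 20/39 ≈ 0.51282, so fraction remaining f = (1/2)^(20/39) ≈ 0.7009.
Single-dose peak C₀ = D/Vd = 681/56 ≈ 12.161 mg/L.
Steady-state trough Cmin,ss = C₀·f/(1−f) ≈ 12.161 × 0.7009/0.2991 ≈ 28.498 mg/L.
Trough 28.5 mg/L vs MEC 42 mg/L: subtherapeutic.

28.5 mg/L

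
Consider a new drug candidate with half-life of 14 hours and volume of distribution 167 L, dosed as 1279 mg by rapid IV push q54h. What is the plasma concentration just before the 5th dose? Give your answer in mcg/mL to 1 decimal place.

0.6 mcg/mL

f = (1/2)^(τ/t½) = (1/2)^(54/14) ≈ 0.0690.
C₀ = D/Vd = 1279/167 ≈ 7.659 mcg/mL.
Before the 5th dose, 4 doses have been given. Superposition: Cmin = C₀·(f + f² + … + f^4).
≈ 7.659 × (0.0690 + 0.0048 + 0.0003 + 0.0000) ≈ 7.659 × 0.0741 ≈ 0.568 mcg/mL.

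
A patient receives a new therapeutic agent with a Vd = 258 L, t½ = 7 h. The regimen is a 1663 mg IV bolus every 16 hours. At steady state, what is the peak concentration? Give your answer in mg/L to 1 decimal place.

k = ln2/t½ = ln2/7 ≈ 0.099021 h⁻¹; fraction remaining f = e^(−kτ) = e^(−0.099021×16) ≈ 0.2051.
At steady state, accumulation factor R = 1/(1 − e^(−kτ)) ≈ 1.2580.
Single-dose peak C₀ = D/Vd = 1663/258 ≈ 6.446 mg/L.
Cmax,ss = C₀/(1 − f) ≈ 6.446/0.7949 ≈ 8.109 mg/L.

8.1 mg/L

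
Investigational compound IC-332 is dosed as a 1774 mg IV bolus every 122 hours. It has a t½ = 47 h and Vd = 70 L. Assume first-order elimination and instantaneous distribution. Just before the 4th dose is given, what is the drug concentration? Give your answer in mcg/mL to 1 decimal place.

f = (1/2)^(τ/t½) = (1/2)^(122/47) ≈ 0.1654.
C₀ = D/Vd = 1774/70 ≈ 25.343 mcg/mL.
Before the 4th dose, 3 doses have been given. Superposition: Cmin = C₀·(f + f² + … + f^3).
≈ 25.343 × (0.1654 + 0.0274 + 0.0045) ≈ 25.343 × 0.1973 ≈ 5.000 mcg/mL.

5.0 mcg/mL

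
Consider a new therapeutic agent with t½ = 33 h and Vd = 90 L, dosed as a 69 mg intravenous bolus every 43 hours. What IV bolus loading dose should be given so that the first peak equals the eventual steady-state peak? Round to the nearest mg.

116 mg

f = (1/2)^(43/33) ≈ 0.405274; accumulation ratio R = 1/(1−f) ≈ 1.68145.
Loading dose to hit Cmax,ss on first dose: D_load = D_maint·R ≈ 69 × 1.68145 ≈ 116.02 mg.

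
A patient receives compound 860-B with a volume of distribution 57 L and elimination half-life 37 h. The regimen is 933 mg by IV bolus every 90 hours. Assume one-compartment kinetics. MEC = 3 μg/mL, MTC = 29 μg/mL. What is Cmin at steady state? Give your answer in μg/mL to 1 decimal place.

τ/t½ = 90/37 ≈ 2.4324, so fraction remaining f = (1/2)^(90/37) ≈ 0.1853.
Accumulation ratio R = 1/(1 − f) ≈ 1/0.8147 ≈ 1.2274.
Single-dose peak C₀ = D/Vd = 933/57 ≈ 16.368 μg/mL.
Steady-state peak Cmax,ss = C₀·R ≈ 16.368 × 1.2274 ≈ 20.090 μg/mL.
Steady-state trough Cmin,ss = Cmax,ss·f ≈ 20.090 × 0.1853 ≈ 3.723 μg/mL.
Trough 3.7 μg/mL vs MEC 3 μg/mL: adequate.

3.7 μg/mL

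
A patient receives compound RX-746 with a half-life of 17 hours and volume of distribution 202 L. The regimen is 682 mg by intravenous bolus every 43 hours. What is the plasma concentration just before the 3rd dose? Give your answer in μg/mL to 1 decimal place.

f = (1/2)^(τ/t½) = (1/2)^(43/17) ≈ 0.1732.
C₀ = D/Vd = 682/202 ≈ 3.376 μg/mL.
Before the 3rd dose, 2 doses have been given. Superposition: Cmin = C₀·(f + f²).
≈ 3.376 × (0.1732 + 0.0300) ≈ 3.376 × 0.2032 ≈ 0.686 μg/mL.

0.7 μg/mL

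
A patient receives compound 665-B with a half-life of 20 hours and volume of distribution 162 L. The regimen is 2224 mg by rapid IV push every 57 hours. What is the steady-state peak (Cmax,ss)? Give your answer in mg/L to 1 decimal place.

15.9 mg/L

Over one 57-h interval, 57/20 ≈ 2.85 half-lives elapse, leaving f ≈ 0.1387 of each dose.
At steady state, accumulation factor R = 1/(1 − e^(−kτ)) ≈ 1.1610.
Each bolus raises the concentration by D/Vd = 2224/162 ≈ 13.728 mg/L.
Steady-state peak Cmax,ss = C₀·R ≈ 13.728 × 1.1610 ≈ 15.938 mg/L.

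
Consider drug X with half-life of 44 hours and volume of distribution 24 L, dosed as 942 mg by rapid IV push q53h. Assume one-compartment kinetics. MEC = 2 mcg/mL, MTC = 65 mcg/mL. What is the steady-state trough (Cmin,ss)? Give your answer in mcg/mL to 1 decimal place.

30.1 mcg/mL

k = ln2/t½ = ln2/44 ≈ 0.015753 h⁻¹; fraction remaining f = e^(−kτ) = e^(−0.015753×53) ≈ 0.4339.
Single-dose peak C₀ = D/Vd = 942/24 ≈ 39.250 mcg/mL.
Steady-state trough Cmin,ss = C₀·f/(1−f) ≈ 39.250 × 0.4339/0.5661 ≈ 30.084 mcg/mL.
Trough 30.1 mcg/mL vs MEC 2 mcg/mL: adequate.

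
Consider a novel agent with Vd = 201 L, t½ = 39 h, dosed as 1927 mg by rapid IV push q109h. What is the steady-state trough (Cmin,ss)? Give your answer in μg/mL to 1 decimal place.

1.6 μg/mL

k = ln2/t½ = ln2/39 ≈ 0.017773 h⁻¹; fraction remaining f = e^(−kτ) = e^(−0.017773×109) ≈ 0.1441.
Accumulation ratio R = 1/(1 − f) ≈ 1/0.8559 ≈ 1.1684.
Each bolus raises the concentration by D/Vd = 1927/201 ≈ 9.587 μg/mL.
Cmax,ss = C₀/(1 − f) ≈ 9.587/0.8559 ≈ 11.201 μg/mL.
Steady-state trough Cmin,ss = Cmax,ss·f ≈ 11.201 × 0.1441 ≈ 1.614 μg/mL.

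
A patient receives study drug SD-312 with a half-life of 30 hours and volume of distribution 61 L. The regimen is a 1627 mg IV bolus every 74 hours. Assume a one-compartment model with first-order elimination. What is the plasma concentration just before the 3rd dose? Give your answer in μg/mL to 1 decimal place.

5.7 μg/mL

f = (1/2)^(τ/t½) = (1/2)^(74/30) ≈ 0.1809.
C₀ = D/Vd = 1627/61 ≈ 26.672 μg/mL.
Before the 3rd dose, 2 doses have been given. Superposition: Cmin = C₀·(f + f²).
≈ 26.672 × (0.1809 + 0.0327) ≈ 26.672 × 0.2136 ≈ 5.697 μg/mL.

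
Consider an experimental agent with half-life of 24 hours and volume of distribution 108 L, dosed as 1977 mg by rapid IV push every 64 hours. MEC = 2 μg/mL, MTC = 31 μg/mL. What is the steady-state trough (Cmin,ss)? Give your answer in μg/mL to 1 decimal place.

3.4 μg/mL

τ/t½ = 64/24 ≈ 2.6667, so fraction remaining f = (1/2)^(64/24) ≈ 0.1575.
Single-dose peak C₀ = D/Vd = 1977/108 ≈ 18.306 μg/mL.
Steady-state trough Cmin,ss = C₀·f/(1−f) ≈ 18.306 × 0.1575/0.8425 ≈ 3.422 μg/mL.
Trough 3.4 μg/mL vs MEC 2 μg/mL: adequate.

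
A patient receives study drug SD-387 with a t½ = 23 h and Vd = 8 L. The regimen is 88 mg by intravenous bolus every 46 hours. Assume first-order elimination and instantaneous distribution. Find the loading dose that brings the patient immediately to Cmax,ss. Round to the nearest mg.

f = (1/2)^(46/23) ≈ 0.250000; accumulation ratio R = 1/(1−f) ≈ 1.33333.
Loading dose to hit Cmax,ss on first dose: D_load = D_maint·R ≈ 88 × 1.33333 ≈ 117.33 mg.

117 mg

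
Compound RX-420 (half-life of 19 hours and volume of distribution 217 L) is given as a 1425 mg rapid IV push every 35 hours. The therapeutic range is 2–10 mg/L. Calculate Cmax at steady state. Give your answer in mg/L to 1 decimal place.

τ/t½ = 35/19 ≈ 1.8421, so fraction remaining f = (1/2)^(35/19) ≈ 0.2789.
Accumulation ratio R = 1/(1 − f) ≈ 1/0.7211 ≈ 1.3868.
Each bolus raises the concentration by D/Vd = 1425/217 ≈ 6.567 mg/L.
Cmax,ss = C₀/(1 − f) ≈ 6.567/0.7211 ≈ 9.107 mg/L.
Peak 9.1 mg/L vs MTC 10 mg/L: below toxic threshold.

9.1 mg/L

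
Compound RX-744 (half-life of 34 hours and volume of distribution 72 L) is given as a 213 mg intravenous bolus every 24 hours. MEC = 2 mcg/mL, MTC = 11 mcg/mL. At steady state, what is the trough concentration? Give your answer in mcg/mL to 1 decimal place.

Over one 24-h interval, 24/34 ≈ 0.70588 half-lives elapse, leaving f ≈ 0.6131 of each dose.
Each bolus raises the concentration by D/Vd = 213/72 ≈ 2.958 mcg/mL.
Steady-state trough Cmin,ss = C₀·f/(1−f) ≈ 2.958 × 0.6131/0.3869 ≈ 4.687 mcg/mL.
Trough 4.7 mcg/mL vs MEC 2 mcg/mL: adequate.

4.7 mcg/mL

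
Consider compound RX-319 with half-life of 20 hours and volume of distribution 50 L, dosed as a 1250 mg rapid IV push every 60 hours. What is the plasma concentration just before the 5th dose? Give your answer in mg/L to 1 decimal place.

3.6 mg/L

f = (1/2)^(τ/t½) = (1/2)^(60/20) ≈ 0.1250.
C₀ = D/Vd = 1250/50 ≈ 25.000 mg/L.
Before the 5th dose, 4 doses have been given. Superposition: Cmin = C₀·(f + f² + … + f^4).
≈ 25.000 × (0.1250 + 0.0156 + 0.0020 + 0.0002) ≈ 25.000 × 0.1428 ≈ 3.570 mg/L.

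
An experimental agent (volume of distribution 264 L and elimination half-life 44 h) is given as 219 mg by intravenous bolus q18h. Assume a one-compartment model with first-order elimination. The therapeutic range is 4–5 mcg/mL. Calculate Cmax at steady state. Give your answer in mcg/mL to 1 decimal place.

τ/t½ = 18/44 ≈ 0.40909, so fraction remaining f = (1/2)^(18/44) ≈ 0.7531.
Accumulation ratio R = 1/(1 − f) ≈ 1/0.2469 ≈ 4.0502.
Single-dose peak C₀ = D/Vd = 219/264 ≈ 0.830 mcg/mL.
Cmax,ss = C₀/(1 − f) ≈ 0.830/0.2469 ≈ 3.362 mcg/mL.
Peak 3.4 mcg/mL vs MTC 5 mcg/mL: below toxic threshold.

3.4 mcg/mL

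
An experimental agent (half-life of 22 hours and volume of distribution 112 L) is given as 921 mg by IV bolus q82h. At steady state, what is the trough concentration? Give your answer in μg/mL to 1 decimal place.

Over one 82-h interval, 82/22 ≈ 3.7273 half-lives elapse, leaving f ≈ 0.0755 of each dose.
At steady state, accumulation factor R = 1/(1 − e^(−kτ)) ≈ 1.0817.
Single-dose peak C₀ = D/Vd = 921/112 ≈ 8.223 μg/mL.
Steady-state peak Cmax,ss = C₀·R ≈ 8.223 × 1.0817 ≈ 8.895 μg/mL.
One interval later, Cmin,ss = Cmax,ss·e^(−kτ) ≈ 8.895 × 0.0755 ≈ 0.672 μg/mL.

0.7 μg/mL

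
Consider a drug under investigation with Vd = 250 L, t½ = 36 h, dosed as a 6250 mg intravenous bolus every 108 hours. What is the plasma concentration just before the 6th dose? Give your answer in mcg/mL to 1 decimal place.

3.6 mcg/mL

f = (1/2)^(τ/t½) = (1/2)^(108/36) ≈ 0.1250.
C₀ = D/Vd = 6250/250 ≈ 25.000 mcg/mL.
Before the 6th dose, 5 doses have been given. Superposition: Cmin = C₀·(f + f² + … + f^5).
≈ 25.000 × (0.1250 + 0.0156 + 0.0020 + 0.0002 + 0.0000) ≈ 25.000 × 0.1428 ≈ 3.570 mcg/mL.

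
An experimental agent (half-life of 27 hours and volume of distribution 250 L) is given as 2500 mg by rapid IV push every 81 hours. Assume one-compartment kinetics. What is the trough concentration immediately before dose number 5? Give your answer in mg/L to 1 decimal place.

1.4 mg/L

f = (1/2)^(τ/t½) = (1/2)^(81/27) ≈ 0.1250.
C₀ = D/Vd = 2500/250 ≈ 10.000 mg/L.
Before the 5th dose, 4 doses have been given. Superposition: Cmin = C₀·(f + f² + … + f^4).
≈ 10.000 × (0.1250 + 0.0156 + 0.0020 + 0.0002) ≈ 10.000 × 0.1428 ≈ 1.428 mg/L.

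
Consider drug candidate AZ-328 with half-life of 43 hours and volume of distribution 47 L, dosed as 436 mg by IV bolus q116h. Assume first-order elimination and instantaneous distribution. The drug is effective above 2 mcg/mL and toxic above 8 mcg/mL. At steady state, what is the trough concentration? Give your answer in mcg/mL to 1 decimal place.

1.7 mcg/mL

τ/t½ = 116/43 ≈ 2.6977, so fraction remaining f = (1/2)^(116/43) ≈ 0.1541.
Accumulation ratio R = 1/(1 − f) ≈ 1/0.8459 ≈ 1.1822.
Each bolus raises the concentration by D/Vd = 436/47 ≈ 9.277 mcg/mL.
Steady-state peak Cmax,ss = C₀·R ≈ 9.277 × 1.1822 ≈ 10.967 mcg/mL.
One interval later, Cmin,ss = Cmax,ss·e^(−kτ) ≈ 10.967 × 0.1541 ≈ 1.690 mcg/mL.
Trough 1.7 mcg/mL vs MEC 2 mcg/mL: subtherapeutic.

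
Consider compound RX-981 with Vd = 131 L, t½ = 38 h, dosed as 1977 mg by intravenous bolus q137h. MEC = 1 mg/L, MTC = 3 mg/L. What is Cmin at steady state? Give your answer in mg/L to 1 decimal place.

τ/t½ = 137/38 ≈ 3.6053, so fraction remaining f = (1/2)^(137/38) ≈ 0.0822.
At steady state, accumulation factor R = 1/(1 − e^(−kτ)) ≈ 1.0896.
Single-dose peak C₀ = D/Vd = 1977/131 ≈ 15.092 mg/L.
Steady-state peak Cmax,ss = C₀·R ≈ 15.092 × 1.0896 ≈ 16.444 mg/L.
Steady-state trough Cmin,ss = Cmax,ss·f ≈ 16.444 × 0.0822 ≈ 1.352 mg/L.
Trough 1.4 mg/L vs MEC 1 mg/L: adequate.

1.4 mg/L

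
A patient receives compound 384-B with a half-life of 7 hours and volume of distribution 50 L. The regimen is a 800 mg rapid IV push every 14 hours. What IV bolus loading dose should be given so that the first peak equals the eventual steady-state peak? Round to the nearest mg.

f = (1/2)^(14/7) ≈ 0.250000; accumulation ratio R = 1/(1−f) ≈ 1.33333.
Loading dose to hit Cmax,ss on first dose: D_load = D_maint·R ≈ 800 × 1.33333 ≈ 1066.66 mg.

1067 mg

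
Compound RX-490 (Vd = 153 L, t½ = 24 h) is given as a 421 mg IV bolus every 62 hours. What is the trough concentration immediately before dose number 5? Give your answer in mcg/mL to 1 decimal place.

0.6 mcg/mL

f = (1/2)^(τ/t½) = (1/2)^(62/24) ≈ 0.1669.
C₀ = D/Vd = 421/153 ≈ 2.752 mcg/mL.
Before the 5th dose, 4 doses have been given. Superposition: Cmin = C₀·(f + f² + … + f^4).
≈ 2.752 × (0.1669 + 0.0279 + 0.0046 + 0.0008) ≈ 2.752 × 0.2002 ≈ 0.551 mcg/mL.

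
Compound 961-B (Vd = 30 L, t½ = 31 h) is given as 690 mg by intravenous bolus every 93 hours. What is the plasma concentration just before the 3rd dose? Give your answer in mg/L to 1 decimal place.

f = (1/2)^(τ/t½) = (1/2)^(93/31) ≈ 0.1250.
C₀ = D/Vd = 690/30 ≈ 23.000 mg/L.
Before the 3rd dose, 2 doses have been given. Superposition: Cmin = C₀·(f + f²).
≈ 23.000 × (0.1250 + 0.0156) ≈ 23.000 × 0.1406 ≈ 3.234 mg/L.

3.2 mg/L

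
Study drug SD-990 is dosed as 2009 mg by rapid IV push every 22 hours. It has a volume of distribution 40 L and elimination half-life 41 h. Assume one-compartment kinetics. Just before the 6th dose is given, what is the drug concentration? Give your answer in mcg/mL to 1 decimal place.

94.1 mcg/mL

f = (1/2)^(τ/t½) = (1/2)^(22/41) ≈ 0.6894.
C₀ = D/Vd = 2009/40 ≈ 50.225 mcg/mL.
Before the 6th dose, 5 doses have been given. Superposition: Cmin = C₀·(f + f² + … + f^5).
≈ 50.225 × (0.6894 + 0.4753 + 0.3277 + 0.2259 + 0.1557) ≈ 50.225 × 1.8740 ≈ 94.122 mcg/mL.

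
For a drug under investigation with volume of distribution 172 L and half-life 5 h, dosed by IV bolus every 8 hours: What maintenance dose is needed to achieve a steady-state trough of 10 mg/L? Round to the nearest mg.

τ/t½ = 8/5 ≈ 1.6, so f = (1/2)^(8/5) ≈ 0.329877.
Cmin,ss = (D/Vd)·f/(1−f), so D = Cmin,ss·Vd·(1−f)/f.
D = 10 × 172 × (1−f)/f ≈ 10 × 172 × 2.03143 ≈ 3494.06 mg.

3494 mg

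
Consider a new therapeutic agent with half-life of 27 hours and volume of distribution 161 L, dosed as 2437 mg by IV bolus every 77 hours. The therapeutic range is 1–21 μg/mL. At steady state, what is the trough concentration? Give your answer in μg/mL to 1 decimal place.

2.4 μg/mL

Over one 77-h interval, 77/27 ≈ 2.8519 half-lives elapse, leaving f ≈ 0.1385 of each dose.
At steady state, accumulation factor R = 1/(1 − e^(−kτ)) ≈ 1.1608.
Single-dose peak C₀ = D/Vd = 2437/161 ≈ 15.137 μg/mL.
Steady-state peak Cmax,ss = C₀·R ≈ 15.137 × 1.1608 ≈ 17.571 μg/mL.
One interval later, Cmin,ss = Cmax,ss·e^(−kτ) ≈ 17.571 × 0.1385 ≈ 2.434 μg/mL.
Trough 2.4 μg/mL vs MEC 1 μg/mL: adequate.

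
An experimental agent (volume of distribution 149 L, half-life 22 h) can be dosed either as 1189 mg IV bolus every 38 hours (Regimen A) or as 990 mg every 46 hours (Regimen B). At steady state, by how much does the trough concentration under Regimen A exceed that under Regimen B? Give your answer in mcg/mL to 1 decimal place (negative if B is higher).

Regimen A: f = (1/2)^(38/22) ≈ 0.3020; Cmin,ss = (1189/149)·f/(1−f) ≈ 3.453 mcg/mL.
Regimen B: f = (1/2)^(46/22) ≈ 0.2347; Cmin,ss = (990/149)·f/(1−f) ≈ 2.038 mcg/mL.
Difference ≈ 3.453 − 2.038 ≈ 1.415 mcg/mL.

1.4 mcg/mL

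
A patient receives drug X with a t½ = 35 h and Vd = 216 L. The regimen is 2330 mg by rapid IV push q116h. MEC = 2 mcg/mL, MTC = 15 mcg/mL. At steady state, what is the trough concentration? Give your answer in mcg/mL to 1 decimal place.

1.2 mcg/mL

k = ln2/t½ = ln2/35 ≈ 0.019804 h⁻¹; fraction remaining f = e^(−kτ) = e^(−0.019804×116) ≈ 0.1005.
At steady state, accumulation factor R = 1/(1 − e^(−kτ)) ≈ 1.1117.
Each bolus raises the concentration by D/Vd = 2330/216 ≈ 10.787 mcg/mL.
Cmax,ss = C₀/(1 − f) ≈ 10.787/0.8995 ≈ 11.992 mcg/mL.
One interval later, Cmin,ss = Cmax,ss·e^(−kτ) ≈ 11.992 × 0.1005 ≈ 1.205 mcg/mL.
Trough 1.2 mcg/mL vs MEC 2 mcg/mL: subtherapeutic.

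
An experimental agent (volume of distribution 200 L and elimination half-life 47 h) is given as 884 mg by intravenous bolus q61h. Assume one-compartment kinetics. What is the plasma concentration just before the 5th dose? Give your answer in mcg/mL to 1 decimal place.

2.9 mcg/mL

f = (1/2)^(τ/t½) = (1/2)^(61/47) ≈ 0.4067.
C₀ = D/Vd = 884/200 ≈ 4.420 mcg/mL.
Before the 5th dose, 4 doses have been given. Superposition: Cmin = C₀·(f + f² + … + f^4).
≈ 4.420 × (0.4067 + 0.1654 + 0.0673 + 0.0274) ≈ 4.420 × 0.6668 ≈ 2.947 mcg/mL.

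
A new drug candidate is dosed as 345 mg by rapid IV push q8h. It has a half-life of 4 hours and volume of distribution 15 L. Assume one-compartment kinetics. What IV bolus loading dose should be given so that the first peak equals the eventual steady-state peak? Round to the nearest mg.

f = (1/2)^(8/4) ≈ 0.250000; accumulation ratio R = 1/(1−f) ≈ 1.33333.
Loading dose to hit Cmax,ss on first dose: D_load = D_maint·R ≈ 345 × 1.33333 ≈ 460.00 mg.

460 mg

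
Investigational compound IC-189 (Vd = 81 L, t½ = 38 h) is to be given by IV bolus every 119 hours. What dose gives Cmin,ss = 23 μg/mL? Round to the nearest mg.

τ/t½ = 119/38 ≈ 3.1316, so f = (1/2)^(119/38) ≈ 0.114104.
Cmin,ss = (D/Vd)·f/(1−f), so D = Cmin,ss·Vd·(1−f)/f.
D = 23 × 81 × (1−f)/f ≈ 23 × 81 × 7.76393 ≈ 14464.20 mg.

14464 mg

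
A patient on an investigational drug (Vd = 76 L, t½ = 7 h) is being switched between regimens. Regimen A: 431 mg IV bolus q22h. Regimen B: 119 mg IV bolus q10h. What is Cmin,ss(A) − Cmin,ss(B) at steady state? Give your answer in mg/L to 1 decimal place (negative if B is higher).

Regimen A: f = (1/2)^(22/7) ≈ 0.1132; Cmin,ss = (431/76)·f/(1−f) ≈ 0.724 mg/L.
Regimen B: f = (1/2)^(10/7) ≈ 0.3715; Cmin,ss = (119/76)·f/(1−f) ≈ 0.926 mg/L.
Difference ≈ 0.724 − 0.926 ≈ -0.202 mg/L.

-0.2 mg/L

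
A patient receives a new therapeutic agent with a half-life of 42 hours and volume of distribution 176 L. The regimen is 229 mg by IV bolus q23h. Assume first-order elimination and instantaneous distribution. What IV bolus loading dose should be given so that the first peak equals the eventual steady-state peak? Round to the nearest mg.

725 mg

f = (1/2)^(23/42) ≈ 0.684148; accumulation ratio R = 1/(1−f) ≈ 3.16604.
Loading dose to hit Cmax,ss on first dose: D_load = D_maint·R ≈ 229 × 3.16604 ≈ 725.02 mg.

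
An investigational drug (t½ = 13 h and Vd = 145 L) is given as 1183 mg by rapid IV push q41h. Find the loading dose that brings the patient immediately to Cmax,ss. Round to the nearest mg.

1333 mg

f = (1/2)^(41/13) ≈ 0.112356; accumulation ratio R = 1/(1−f) ≈ 1.12658.
Loading dose to hit Cmax,ss on first dose: D_load = D_maint·R ≈ 1183 × 1.12658 ≈ 1332.74 mg.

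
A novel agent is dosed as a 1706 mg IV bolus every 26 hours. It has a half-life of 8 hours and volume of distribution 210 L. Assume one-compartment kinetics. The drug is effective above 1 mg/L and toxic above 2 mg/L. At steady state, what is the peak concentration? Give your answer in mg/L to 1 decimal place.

Over one 26-h interval, 26/8 ≈ 3.25 half-lives elapse, leaving f ≈ 0.1051 of each dose.
At steady state, accumulation factor R = 1/(1 − e^(−kτ)) ≈ 1.1174.
Each bolus raises the concentration by D/Vd = 1706/210 ≈ 8.124 mg/L.
Steady-state peak Cmax,ss = C₀·R ≈ 8.124 × 1.1174 ≈ 9.078 mg/L.
Peak 9.1 mg/L vs MTC 2 mg/L: exceeds toxic threshold.

9.1 mg/L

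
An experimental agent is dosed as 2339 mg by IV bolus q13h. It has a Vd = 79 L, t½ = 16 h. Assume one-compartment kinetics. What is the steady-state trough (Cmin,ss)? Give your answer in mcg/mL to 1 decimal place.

τ/t½ = 13/16 ≈ 0.8125, so fraction remaining f = (1/2)^(13/16) ≈ 0.5694.
At steady state, accumulation factor R = 1/(1 − e^(−kτ)) ≈ 2.3223.
Each bolus raises the concentration by D/Vd = 2339/79 ≈ 29.608 mcg/mL.
Steady-state peak Cmax,ss = C₀·R ≈ 29.608 × 2.3223 ≈ 68.759 mcg/mL.
Steady-state trough Cmin,ss = Cmax,ss·f ≈ 68.759 × 0.5694 ≈ 39.151 mcg/mL.

39.2 mcg/mL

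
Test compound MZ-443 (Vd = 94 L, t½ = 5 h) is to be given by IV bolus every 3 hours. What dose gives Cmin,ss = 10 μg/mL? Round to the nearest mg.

485 mg

τ/t½ = 3/5 ≈ 0.6, so f = (1/2)^(3/5) ≈ 0.659754.
Cmin,ss = (D/Vd)·f/(1−f), so D = Cmin,ss·Vd·(1−f)/f.
D = 10 × 94 × (1−f)/f ≈ 10 × 94 × 0.51572 ≈ 484.78 mg.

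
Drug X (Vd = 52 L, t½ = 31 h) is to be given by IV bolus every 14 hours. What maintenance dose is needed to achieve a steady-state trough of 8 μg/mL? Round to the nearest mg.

τ/t½ = 14/31 ≈ 0.45161, so f = (1/2)^(14/31) ≈ 0.731225.
Cmin,ss = (D/Vd)·f/(1−f), so D = Cmin,ss·Vd·(1−f)/f.
D = 8 × 52 × (1−f)/f ≈ 8 × 52 × 0.36757 ≈ 152.91 mg.

153 mg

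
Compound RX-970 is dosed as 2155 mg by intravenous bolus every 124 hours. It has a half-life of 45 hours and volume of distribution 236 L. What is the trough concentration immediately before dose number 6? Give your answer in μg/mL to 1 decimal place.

f = (1/2)^(τ/t½) = (1/2)^(124/45) ≈ 0.1481.
C₀ = D/Vd = 2155/236 ≈ 9.131 μg/mL.
Before the 6th dose, 5 doses have been given. Superposition: Cmin = C₀·(f + f² + … + f^5).
≈ 9.131 × (0.1481 + 0.0219 + 0.0032 + 0.0005 + 0.0001) ≈ 9.131 × 0.1738 ≈ 1.587 μg/mL.

1.6 μg/mL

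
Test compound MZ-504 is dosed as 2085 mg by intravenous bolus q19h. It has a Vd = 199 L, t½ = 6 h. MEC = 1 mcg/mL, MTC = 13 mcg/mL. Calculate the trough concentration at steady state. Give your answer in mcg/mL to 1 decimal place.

1.3 mcg/mL

k = ln2/t½ = ln2/6 ≈ 0.115525 h⁻¹; fraction remaining f = e^(−kτ) = e^(−0.115525×19) ≈ 0.1114.
Single-dose peak C₀ = D/Vd = 2085/199 ≈ 10.477 mcg/mL.
Steady-state trough Cmin,ss = C₀·f/(1−f) ≈ 10.477 × 0.1114/0.8886 ≈ 1.313 mcg/mL.
Trough 1.3 mcg/mL vs MEC 1 mcg/mL: adequate.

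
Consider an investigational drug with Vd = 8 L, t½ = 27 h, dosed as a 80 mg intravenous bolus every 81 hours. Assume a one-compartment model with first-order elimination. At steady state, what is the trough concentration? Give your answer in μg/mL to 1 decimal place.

1.4 μg/mL

The dosing interval is 3 half-lives, so f = 2^(−3) = 0.125.
Accumulation ratio R = 1/(1 − f) = 1/0.875 = 8/7.
Single-dose peak C₀ = D/Vd = 80/8 = 10 μg/mL.
Steady-state peak Cmax,ss = C₀·R = 10 × 8/7 ≈ 11.429 μg/mL.
Steady-state trough Cmin,ss = Cmax,ss·f ≈ 11.429 × 0.125 ≈ 1.429 μg/mL.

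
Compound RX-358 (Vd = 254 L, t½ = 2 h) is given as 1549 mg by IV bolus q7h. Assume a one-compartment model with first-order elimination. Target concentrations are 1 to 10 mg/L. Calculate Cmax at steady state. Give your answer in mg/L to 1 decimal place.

τ/t½ = 7/2 ≈ 3.5, so fraction remaining f = (1/2)^(7/2) ≈ 0.0884.
Accumulation ratio R = 1/(1 − f) ≈ 1/0.9116 ≈ 1.0970.
Each bolus raises the concentration by D/Vd = 1549/254 ≈ 6.098 mg/L.
Steady-state peak Cmax,ss = C₀·R ≈ 6.098 × 1.0970 ≈ 6.690 mg/L.
Peak 6.7 mg/L vs MTC 10 mg/L: below toxic threshold.

6.7 mg/L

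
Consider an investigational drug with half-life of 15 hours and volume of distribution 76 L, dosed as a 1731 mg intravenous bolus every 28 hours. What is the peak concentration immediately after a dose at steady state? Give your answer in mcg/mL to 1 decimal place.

Over one 28-h interval, 28/15 ≈ 1.8667 half-lives elapse, leaving f ≈ 0.2742 of each dose.
Accumulation ratio R = 1/(1 − f) ≈ 1/0.7258 ≈ 1.3778.
Each bolus raises the concentration by D/Vd = 1731/76 ≈ 22.776 mcg/mL.
Steady-state peak Cmax,ss = C₀·R ≈ 22.776 × 1.3778 ≈ 31.381 mcg/mL.

31.4 mcg/mL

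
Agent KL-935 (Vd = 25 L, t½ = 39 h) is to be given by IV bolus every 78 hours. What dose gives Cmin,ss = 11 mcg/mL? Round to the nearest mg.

825 mg

τ/t½ = 78/39 ≈ 2, so f = (1/2)^(78/39) ≈ 0.250000.
Cmin,ss = (D/Vd)·f/(1−f), so D = Cmin,ss·Vd·(1−f)/f.
D = 11 × 25 × (1−f)/f ≈ 11 × 25 × 3.00000 ≈ 825.00 mg.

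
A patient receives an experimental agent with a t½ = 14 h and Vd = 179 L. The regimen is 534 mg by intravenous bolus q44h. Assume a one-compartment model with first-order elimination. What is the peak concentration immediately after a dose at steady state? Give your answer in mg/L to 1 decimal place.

3.4 mg/L

Over one 44-h interval, 44/14 ≈ 3.1429 half-lives elapse, leaving f ≈ 0.1132 of each dose.
Accumulation ratio R = 1/(1 − f) ≈ 1/0.8868 ≈ 1.1276.
Single-dose peak C₀ = D/Vd = 534/179 ≈ 2.983 mg/L.
Steady-state peak Cmax,ss = C₀·R ≈ 2.983 × 1.1276 ≈ 3.364 mg/L.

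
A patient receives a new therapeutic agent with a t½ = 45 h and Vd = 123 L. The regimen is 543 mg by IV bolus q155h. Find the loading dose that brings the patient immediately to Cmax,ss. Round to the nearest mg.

598 mg

f = (1/2)^(155/45) ≈ 0.091858; accumulation ratio R = 1/(1−f) ≈ 1.10115.
Loading dose to hit Cmax,ss on first dose: D_load = D_maint·R ≈ 543 × 1.10115 ≈ 597.92 mg.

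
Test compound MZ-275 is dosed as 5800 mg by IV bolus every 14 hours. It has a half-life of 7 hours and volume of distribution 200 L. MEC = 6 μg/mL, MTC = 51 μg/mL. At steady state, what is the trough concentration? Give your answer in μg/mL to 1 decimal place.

9.7 μg/mL

τ = 14 h = 2 half-lives, so f = (1/2)^2 = 0.25.
At steady state, R = 1/(1 − 0.25) = 4/3.
Single-dose peak C₀ = D/Vd = 5800/200 = 29 μg/mL.
Steady-state peak Cmax,ss = C₀·R = 29 × 4/3 ≈ 38.667 μg/mL.
Steady-state trough Cmin,ss = Cmax,ss·f ≈ 38.667 × 0.25 ≈ 9.667 μg/mL.
Trough 9.7 μg/mL vs MEC 6 μg/mL: adequate.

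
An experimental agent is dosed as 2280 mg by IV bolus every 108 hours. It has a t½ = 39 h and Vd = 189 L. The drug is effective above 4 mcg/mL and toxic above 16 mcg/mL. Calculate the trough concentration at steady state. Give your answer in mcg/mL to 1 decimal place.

2.1 mcg/mL

Over one 108-h interval, 108/39 ≈ 2.7692 half-lives elapse, leaving f ≈ 0.1467 of each dose.
At steady state, accumulation factor R = 1/(1 − e^(−kτ)) ≈ 1.1719.
Single-dose peak C₀ = D/Vd = 2280/189 ≈ 12.063 mcg/mL.
Steady-state peak Cmax,ss = C₀·R ≈ 12.063 × 1.1719 ≈ 14.137 mcg/mL.
One interval later, Cmin,ss = Cmax,ss·e^(−kτ) ≈ 14.137 × 0.1467 ≈ 2.074 mcg/mL.
Trough 2.1 mcg/mL vs MEC 4 mcg/mL: subtherapeutic.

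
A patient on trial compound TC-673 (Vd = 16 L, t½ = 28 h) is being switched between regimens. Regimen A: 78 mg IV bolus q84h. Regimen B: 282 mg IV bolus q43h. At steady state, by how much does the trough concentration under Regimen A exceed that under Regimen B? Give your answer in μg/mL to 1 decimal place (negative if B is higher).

Regimen A: f = (1/2)^(84/28) ≈ 0.1250; Cmin,ss = (78/16)·f/(1−f) ≈ 0.696 μg/mL.
Regimen B: f = (1/2)^(43/28) ≈ 0.3449; Cmin,ss = (282/16)·f/(1−f) ≈ 9.279 μg/mL.
Difference ≈ 0.696 − 9.279 ≈ -8.583 μg/mL.

-8.6 μg/mL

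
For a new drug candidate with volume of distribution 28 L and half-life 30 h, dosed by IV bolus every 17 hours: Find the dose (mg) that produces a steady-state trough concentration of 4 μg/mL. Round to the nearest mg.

τ/t½ = 17/30 ≈ 0.56667, so f = (1/2)^(17/30) ≈ 0.675175.
Cmin,ss = (D/Vd)·f/(1−f), so D = Cmin,ss·Vd·(1−f)/f.
D = 4 × 28 × (1−f)/f ≈ 4 × 28 × 0.48110 ≈ 53.88 mg.

54 mg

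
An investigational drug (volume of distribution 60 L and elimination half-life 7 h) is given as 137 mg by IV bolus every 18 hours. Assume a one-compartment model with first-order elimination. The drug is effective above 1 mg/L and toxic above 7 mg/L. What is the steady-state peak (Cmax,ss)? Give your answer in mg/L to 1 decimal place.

Over one 18-h interval, 18/7 ≈ 2.5714 half-lives elapse, leaving f ≈ 0.1682 of each dose.
Accumulation ratio R = 1/(1 − f) ≈ 1/0.8318 ≈ 1.2022.
Single-dose peak C₀ = D/Vd = 137/60 ≈ 2.283 mg/L.
Steady-state peak Cmax,ss = C₀·R ≈ 2.283 × 1.2022 ≈ 2.745 mg/L.
Peak 2.7 mg/L vs MTC 7 mg/L: below toxic threshold.

2.7 mg/L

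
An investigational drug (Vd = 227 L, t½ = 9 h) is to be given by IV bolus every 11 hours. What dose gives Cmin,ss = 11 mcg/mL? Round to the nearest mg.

τ/t½ = 11/9 ≈ 1.2222, so f = (1/2)^(11/9) ≈ 0.428622.
Cmin,ss = (D/Vd)·f/(1−f), so D = Cmin,ss·Vd·(1−f)/f.
D = 11 × 227 × (1−f)/f ≈ 11 × 227 × 1.33306 ≈ 3328.65 mg.

3329 mg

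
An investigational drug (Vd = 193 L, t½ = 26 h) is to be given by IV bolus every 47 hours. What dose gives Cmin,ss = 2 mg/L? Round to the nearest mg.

τ/t½ = 47/26 ≈ 1.8077, so f = (1/2)^(47/26) ≈ 0.285647.
Cmin,ss = (D/Vd)·f/(1−f), so D = Cmin,ss·Vd·(1−f)/f.
D = 2 × 193 × (1−f)/f ≈ 2 × 193 × 2.50082 ≈ 965.32 mg.

965 mg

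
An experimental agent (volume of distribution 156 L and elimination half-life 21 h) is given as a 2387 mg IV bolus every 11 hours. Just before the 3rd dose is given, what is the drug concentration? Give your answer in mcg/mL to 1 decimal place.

18.0 mcg/mL

f = (1/2)^(τ/t½) = (1/2)^(11/21) ≈ 0.6955.
C₀ = D/Vd = 2387/156 ≈ 15.301 mcg/mL.
Before the 3rd dose, 2 doses have been given. Superposition: Cmin = C₀·(f + f²).
≈ 15.301 × (0.6955 + 0.4837) ≈ 15.301 × 1.1792 ≈ 18.043 mcg/mL.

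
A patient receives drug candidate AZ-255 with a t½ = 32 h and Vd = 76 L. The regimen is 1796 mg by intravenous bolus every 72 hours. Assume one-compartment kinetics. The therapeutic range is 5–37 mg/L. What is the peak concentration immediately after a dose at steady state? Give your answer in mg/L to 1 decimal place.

k = ln2/t½ = ln2/32 ≈ 0.021661 h⁻¹; fraction remaining f = e^(−kτ) = e^(−0.021661×72) ≈ 0.2102.
Accumulation ratio R = 1/(1 − f) ≈ 1/0.7898 ≈ 1.2661.
Single-dose peak C₀ = D/Vd = 1796/76 ≈ 23.632 mg/L.
Steady-state peak Cmax,ss = C₀·R ≈ 23.632 × 1.2661 ≈ 29.920 mg/L.
Peak 29.9 mg/L vs MTC 37 mg/L: below toxic threshold.

29.9 mg/L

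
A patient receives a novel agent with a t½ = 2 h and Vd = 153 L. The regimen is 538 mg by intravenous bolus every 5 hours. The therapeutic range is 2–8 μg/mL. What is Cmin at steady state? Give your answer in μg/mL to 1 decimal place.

k = ln2/t½ = ln2/2 ≈ 0.346574 h⁻¹; fraction remaining f = e^(−kτ) = e^(−0.346574×5) ≈ 0.1768.
Each bolus raises the concentration by D/Vd = 538/153 ≈ 3.516 μg/mL.
Steady-state trough Cmin,ss = C₀·f/(1−f) ≈ 3.516 × 0.1768/0.8232 ≈ 0.755 μg/mL.
Trough 0.8 μg/mL vs MEC 2 μg/mL: subtherapeutic.

0.8 μg/mL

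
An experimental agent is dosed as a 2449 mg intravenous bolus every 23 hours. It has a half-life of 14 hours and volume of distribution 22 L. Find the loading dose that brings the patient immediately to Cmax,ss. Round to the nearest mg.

f = (1/2)^(23/14) ≈ 0.320222; accumulation ratio R = 1/(1−f) ≈ 1.47107.
Loading dose to hit Cmax,ss on first dose: D_load = D_maint·R ≈ 2449 × 1.47107 ≈ 3602.65 mg.

3603 mg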